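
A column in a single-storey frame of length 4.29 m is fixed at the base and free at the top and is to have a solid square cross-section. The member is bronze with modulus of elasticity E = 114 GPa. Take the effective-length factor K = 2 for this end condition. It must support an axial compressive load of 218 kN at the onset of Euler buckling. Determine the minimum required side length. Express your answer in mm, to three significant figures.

L_e = K·L = 2 × 4.29 = 8.580 m
Required I = P_cr·L_e²/(π²E) = 2.180×10^5 × 8.580² / (π² × 1.14×10^11) = 1.426×10^-5 m⁴
I_req = 1.426×10^7 mm⁴
Solid square: I = a⁴/12  ⇒  a = (12I)^(1/4) = (12×1.426×10^7)^(1/4) = 114 mm

a ≈ 114 mm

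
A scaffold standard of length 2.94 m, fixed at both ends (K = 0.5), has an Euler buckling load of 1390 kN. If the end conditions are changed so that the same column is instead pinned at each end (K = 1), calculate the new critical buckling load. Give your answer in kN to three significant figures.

P_cr ≈ 348 kN

P_cr ∝ 1/K², so P_cr,new = P_cr,old × (K_old/K_new)² = 1390 × (0.5/1)²
= 1390 × 0.2500 = 348 kN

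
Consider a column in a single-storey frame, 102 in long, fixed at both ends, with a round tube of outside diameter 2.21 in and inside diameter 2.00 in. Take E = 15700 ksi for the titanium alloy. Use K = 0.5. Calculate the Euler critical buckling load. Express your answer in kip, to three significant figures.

d_o = 2.21 in, d_i = 2.00 in
I = π(d_o⁴ − d_i⁴)/64 = π(2.21⁴ − 2.000⁴)/64 = 0.3856 in⁴
Effective length L_e = K·L = 0.5 × 102 = 51.00 in
P_cr = π²EI / L_e² = π² × 15700×10³ × 0.3856 / 51.00² = 2.297×10^4 lb

P_cr ≈ 23.0 kip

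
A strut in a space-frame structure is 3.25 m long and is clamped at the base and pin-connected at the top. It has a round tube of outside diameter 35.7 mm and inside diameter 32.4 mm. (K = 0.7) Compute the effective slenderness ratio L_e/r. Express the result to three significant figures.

d_o = 35.7 mm, d_i = 32.4 mm
I = π(d_o⁴ − d_i⁴)/64 = π(35.7⁴ − 32.40⁴)/64 = 2.564×10^4 mm⁴
A = 176.5 mm²;  r_min = √(I/A) = √(2.564×10^4/176.5) = 12.05 mm
L_e = K·L = 0.7 × 3.25 m = 2.275 m = 2275.0 mm
λ = L_e / r_min = 2275.0 / 12.05 = 189

λ ≈ 189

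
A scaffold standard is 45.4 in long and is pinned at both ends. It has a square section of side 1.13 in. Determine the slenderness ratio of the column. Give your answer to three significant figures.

I = a⁴/12 = 1.13⁴/12 = 0.1359 in⁴
A = 1.277 in²;  r_min = √(I/A) = √(0.1359/1.277) = 0.3262 in
L_e = K·L = 1 × 45.4 = 45.40 in
λ = L_e / r_min = 45.400 / 0.3262 = 139

λ ≈ 139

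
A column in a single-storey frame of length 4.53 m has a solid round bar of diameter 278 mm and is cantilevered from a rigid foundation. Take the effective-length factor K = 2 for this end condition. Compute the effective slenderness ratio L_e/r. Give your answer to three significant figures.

For a solid circle r = d/4 = 278/4 = 69.50 mm
L_e = K·L = 2 × 4.53 m = 9.060 m = 9060.0 mm
λ = L_e / r_min = 9060.0 / 69.50 = 130

λ ≈ 130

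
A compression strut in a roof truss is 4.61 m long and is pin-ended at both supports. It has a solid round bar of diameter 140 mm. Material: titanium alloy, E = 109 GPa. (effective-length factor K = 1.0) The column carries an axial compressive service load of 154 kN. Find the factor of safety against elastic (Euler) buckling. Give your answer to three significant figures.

n ≈ 6.20

I = πd⁴/64 = π×140⁴/64 = 1.886×10^7 mm⁴
I = 1.886×10^7 mm⁴ = 1.886×10^-5 m⁴
Effective length L_e = K·L = 1 × 4.61 = 4.610 m
P_cr = π²EI / L_e² = π² × 109×10⁹ × 1.886×10^-5 / 4.610² = 9.546×10^5 N
Factor of safety n = P_cr / P = 954.57 / 154 = 6.20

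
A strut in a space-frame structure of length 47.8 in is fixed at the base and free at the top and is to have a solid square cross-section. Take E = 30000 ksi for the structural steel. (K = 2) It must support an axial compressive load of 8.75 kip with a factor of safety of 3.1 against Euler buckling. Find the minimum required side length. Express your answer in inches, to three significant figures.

Required P_cr = n·P = 3.1 × 8.75 = 27.12 kip
L_e = K·L = 2 × 47.8 = 95.60 in
Required I = P_cr·L_e²/(π²E) = 2.712×10^4 × 95.60² / (π² × 3.00×10^7) = 0.8373 in⁴
Solid square: I = a⁴/12  ⇒  a = (12I)^(1/4) = (12×0.8373)^(1/4) = 1.78 in

a ≈ 1.78 in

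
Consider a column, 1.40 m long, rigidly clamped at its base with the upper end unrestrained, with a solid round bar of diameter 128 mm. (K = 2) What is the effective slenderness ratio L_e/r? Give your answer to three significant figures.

λ ≈ 87.5

I = πd⁴/64 = π×128⁴/64 = 1.318×10^7 mm⁴
A = 1.287×10^4 mm²;  r_min = √(I/A) = √(1.318×10^7/1.287×10^4) = 32.00 mm
L_e = K·L = 2 × 1.40 m = 2.800 m = 2800.0 mm
λ = L_e / r_min = 2800.0 / 32.00 = 87.5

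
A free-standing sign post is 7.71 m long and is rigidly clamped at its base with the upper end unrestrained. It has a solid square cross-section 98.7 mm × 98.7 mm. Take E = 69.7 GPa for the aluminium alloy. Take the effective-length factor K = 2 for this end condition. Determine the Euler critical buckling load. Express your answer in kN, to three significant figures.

I = a⁴/12 = 98.7⁴/12 = 7.908×10^6 mm⁴
I = 7.908×10^6 mm⁴ = 7.908×10^-6 m⁴
Effective length L_e = K·L = 2 × 7.71 = 15.42 m
P_cr = π²EI / L_e² = π² × 69.7×10⁹ × 7.908×10^-6 / 15.42² = 2.288×10^4 N

P_cr ≈ 22.9 kN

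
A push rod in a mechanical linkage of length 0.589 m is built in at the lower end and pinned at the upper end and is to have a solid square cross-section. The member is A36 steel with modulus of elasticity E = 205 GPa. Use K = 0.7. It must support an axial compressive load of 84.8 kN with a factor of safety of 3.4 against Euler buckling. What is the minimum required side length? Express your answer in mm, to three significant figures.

Required P_cr = n·P = 3.4 × 84.8 = 288.3 kN
L_e = K·L = 0.7 × 0.589 = 0.4123 m
Required I = P_cr·L_e²/(π²E) = 2.883×10^5 × 0.4123² / (π² × 2.05×10^11) = 2.422×10^-8 m⁴
I_req = 2.422×10^4 mm⁴
Solid square: I = a⁴/12  ⇒  a = (12I)^(1/4) = (12×2.422×10^4)^(1/4) = 23.2 mm

a ≈ 23.2 mm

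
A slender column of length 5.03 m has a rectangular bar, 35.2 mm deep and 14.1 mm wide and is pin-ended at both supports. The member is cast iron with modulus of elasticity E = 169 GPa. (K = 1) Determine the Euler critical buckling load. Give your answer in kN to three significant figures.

Buckling occurs about the weak axis: I_min = h·b³/12 with b = 14.1 mm (the shorter side).
I_min = 35.2×14.1³/12 = 8.223×10^3 mm⁴
I = 8.223×10^3 mm⁴ = 8.223×10^-9 m⁴
Effective length L_e = K·L = 1 × 5.03 = 5.030 m
P_cr = π²EI / L_e² = π² × 169×10⁹ × 8.223×10^-9 / 5.030² = 542.1 N

P_cr ≈ 0.542 kN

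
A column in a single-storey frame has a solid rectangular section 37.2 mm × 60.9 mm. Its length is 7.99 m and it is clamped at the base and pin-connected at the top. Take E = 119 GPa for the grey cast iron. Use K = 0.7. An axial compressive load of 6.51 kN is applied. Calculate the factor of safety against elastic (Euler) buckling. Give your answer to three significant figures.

n ≈ 1.51

Buckling occurs about the weak axis: I_min = h·b³/12 with b = 37.2 mm (the shorter side).
I_min = 60.9×37.2³/12 = 2.613×10^5 mm⁴
I = 2.613×10^5 mm⁴ = 2.613×10^-7 m⁴
Effective length L_e = K·L = 0.7 × 7.99 = 5.593 m
P_cr = π²EI / L_e² = π² × 119×10⁹ × 2.613×10^-7 / 5.593² = 9.809×10^3 N
Factor of safety n = P_cr / P = 9.8089 / 6.51 = 1.51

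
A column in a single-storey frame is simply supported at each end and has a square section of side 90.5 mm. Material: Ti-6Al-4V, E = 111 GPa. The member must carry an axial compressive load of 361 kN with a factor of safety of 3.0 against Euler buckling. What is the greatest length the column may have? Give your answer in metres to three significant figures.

L_max ≈ 2.38 m

I = a⁴/12 = 90.5⁴/12 = 5.590×10^6 mm⁴
I = 5.590×10^-6 m⁴
Required critical load P_cr = n·P = 3.0 × 361 = 1083 kN = 1.083×10^6 N
From P_cr = π²EI/(K·L)²:  L = (1/K)·√(π²EI/P_cr) = (1/1)·√(π²×1.11×10^11×5.590×10^-6/1.083×10^6)
L = 2.38 m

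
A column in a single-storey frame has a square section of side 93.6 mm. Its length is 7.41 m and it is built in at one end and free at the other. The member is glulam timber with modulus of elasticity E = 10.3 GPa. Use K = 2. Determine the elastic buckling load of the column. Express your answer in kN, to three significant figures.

P_cr ≈ 2.96 kN

I = a⁴/12 = 93.6⁴/12 = 6.396×10^6 mm⁴
I = 6.396×10^6 mm⁴ = 6.396×10^-6 m⁴
Effective length L_e = K·L = 2 × 7.41 = 14.82 m
P_cr = π²EI / L_e² = π² × 10.3×10⁹ × 6.396×10^-6 / 14.82² = 2.960×10^3 N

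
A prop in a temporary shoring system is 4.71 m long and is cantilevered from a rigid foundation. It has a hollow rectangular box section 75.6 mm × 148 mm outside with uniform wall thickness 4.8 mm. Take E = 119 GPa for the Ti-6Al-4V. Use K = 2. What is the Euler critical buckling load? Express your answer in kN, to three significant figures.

Inner dimensions: h_i = 148 − 2×4.8 = 138.4 mm, b_i = 75.6 − 2×4.8 = 66.00 mm
Weak-axis I_min = (h_o·b_o³ − h_i·b_i³)/12 with b_o = 75.6, b_i = 66.00 mm (shorter outer/inner sides).
I_min = (148×75.6³ − 138.4×66.00³)/12 = 2.013×10^6 mm⁴
I = 2.013×10^6 mm⁴ = 2.013×10^-6 m⁴
Effective length L_e = K·L = 2 × 4.71 = 9.420 m
P_cr = π²EI / L_e² = π² × 119×10⁹ × 2.013×10^-6 / 9.420² = 2.665×10^4 N

P_cr ≈ 26.6 kN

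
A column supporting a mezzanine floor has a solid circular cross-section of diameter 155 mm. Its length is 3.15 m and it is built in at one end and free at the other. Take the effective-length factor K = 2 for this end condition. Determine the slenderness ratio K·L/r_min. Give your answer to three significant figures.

λ ≈ 163

I = πd⁴/64 = π×155⁴/64 = 2.833×10^7 mm⁴
A = 1.887×10^4 mm²;  r_min = √(I/A) = √(2.833×10^7/1.887×10^4) = 38.75 mm
L_e = K·L = 2 × 3.15 m = 6.300 m = 6300.0 mm
λ = L_e / r_min = 6300.0 / 38.75 = 163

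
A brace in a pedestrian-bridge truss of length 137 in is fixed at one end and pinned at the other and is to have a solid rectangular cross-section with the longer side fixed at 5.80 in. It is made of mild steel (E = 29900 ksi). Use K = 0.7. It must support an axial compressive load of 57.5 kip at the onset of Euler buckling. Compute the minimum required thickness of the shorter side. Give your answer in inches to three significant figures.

b ≈ 1.55 in

L_e = K·L = 0.7 × 137 = 95.90 in
Required I = P_cr·L_e²/(π²E) = 5.750×10^4 × 95.90² / (π² × 2.99×10^7) = 1.792 in⁴
Rectangle, weak axis: I_min = h·b³/12 with h = 5.80 in fixed  ⇒  b = (12I/h)^(1/3) = 1.55 in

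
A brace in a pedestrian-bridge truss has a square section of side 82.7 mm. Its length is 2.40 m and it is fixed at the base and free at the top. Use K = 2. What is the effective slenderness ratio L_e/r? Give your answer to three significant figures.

λ ≈ 201

I = a⁴/12 = 82.7⁴/12 = 3.898×10^6 mm⁴
A = 6.839×10^3 mm²;  r_min = √(I/A) = √(3.898×10^6/6.839×10^3) = 23.87 mm
L_e = K·L = 2 × 2.40 m = 4.800 m = 4800.0 mm
λ = L_e / r_min = 4800.0 / 23.87 = 201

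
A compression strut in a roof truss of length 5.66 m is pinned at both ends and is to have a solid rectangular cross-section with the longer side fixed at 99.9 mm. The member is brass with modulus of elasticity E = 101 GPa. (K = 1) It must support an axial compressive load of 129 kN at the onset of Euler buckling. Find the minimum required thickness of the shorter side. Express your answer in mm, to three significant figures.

b ≈ 79.3 mm

L_e = K·L = 1 × 5.66 = 5.660 m
Required I = P_cr·L_e²/(π²E) = 1.290×10^5 × 5.660² / (π² × 1.01×10^11) = 4.146×10^-6 m⁴
I_req = 4.146×10^6 mm⁴
Rectangle, weak axis: I_min = h·b³/12 with h = 99.9 mm fixed  ⇒  b = (12I/h)^(1/3) = 79.3 mm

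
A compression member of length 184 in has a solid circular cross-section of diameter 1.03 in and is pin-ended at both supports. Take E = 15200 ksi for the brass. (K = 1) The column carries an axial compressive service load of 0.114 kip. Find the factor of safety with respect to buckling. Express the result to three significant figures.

I = πd⁴/64 = π×1.03⁴/64 = 5.525×10^-2 in⁴
Effective length L_e = K·L = 1 × 184 = 184.0 in
P_cr = π²EI / L_e² = π² × 15200×10³ × 5.525×10^-2 / 184.0² = 244.8 lb
Factor of safety n = P_cr / P = 0.24481 / 0.114 = 2.15

n ≈ 2.15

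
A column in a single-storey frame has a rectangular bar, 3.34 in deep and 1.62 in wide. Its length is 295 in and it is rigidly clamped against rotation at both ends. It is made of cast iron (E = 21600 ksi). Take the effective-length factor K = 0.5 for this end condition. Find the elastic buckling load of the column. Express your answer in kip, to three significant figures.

Buckling occurs about the weak axis: I_min = h·b³/12 with b = 1.62 in (the shorter side).
I_min = 3.34×1.62³/12 = 1.183 in⁴
Effective length L_e = K·L = 0.5 × 295 = 147.5 in
P_cr = π²EI / L_e² = π² × 21600×10³ × 1.183 / 147.5² = 1.160×10^4 lb

P_cr ≈ 11.6 kip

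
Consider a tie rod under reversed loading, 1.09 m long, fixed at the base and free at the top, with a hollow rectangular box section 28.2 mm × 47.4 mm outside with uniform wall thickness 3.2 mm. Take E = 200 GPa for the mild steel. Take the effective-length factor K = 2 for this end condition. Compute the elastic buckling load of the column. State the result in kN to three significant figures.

Inner dimensions: h_i = 47.4 − 2×3.2 = 41.00 mm, b_i = 28.2 − 2×3.2 = 21.80 mm
Weak-axis I_min = (h_o·b_o³ − h_i·b_i³)/12 with b_o = 28.2, b_i = 21.80 mm (shorter outer/inner sides).
I_min = (47.4×28.2³ − 41.00×21.80³)/12 = 5.318×10^4 mm⁴
I = 5.318×10^4 mm⁴ = 5.318×10^-8 m⁴
Effective length L_e = K·L = 2 × 1.09 = 2.180 m
P_cr = π²EI / L_e² = π² × 200×10⁹ × 5.318×10^-8 / 2.180² = 2.209×10^4 N

P_cr ≈ 22.1 kN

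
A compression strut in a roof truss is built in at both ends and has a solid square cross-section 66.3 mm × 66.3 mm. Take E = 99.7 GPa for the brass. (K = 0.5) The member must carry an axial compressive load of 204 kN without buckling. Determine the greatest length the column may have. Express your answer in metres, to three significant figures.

I = a⁴/12 = 66.3⁴/12 = 1.610×10^6 mm⁴
I = 1.610×10^-6 m⁴
At the buckling limit P_cr = P = 2.040×10^5 N
From P_cr = π²EI/(K·L)²:  L = (1/K)·√(π²EI/P_cr) = (1/0.5)·√(π²×9.97×10^10×1.610×10^-6/2.040×10^5)
L = 5.57 m

L_max ≈ 5.57 m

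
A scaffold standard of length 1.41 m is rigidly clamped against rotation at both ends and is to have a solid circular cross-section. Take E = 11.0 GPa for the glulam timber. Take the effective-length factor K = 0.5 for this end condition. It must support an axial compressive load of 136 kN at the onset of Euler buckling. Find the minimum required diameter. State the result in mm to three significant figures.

d ≈ 59.7 mm

L_e = K·L = 0.5 × 1.41 = 0.7050 m
Required I = P_cr·L_e²/(π²E) = 1.360×10^5 × 0.7050² / (π² × 1.10×10^10) = 6.226×10^-7 m⁴
I_req = 6.226×10^5 mm⁴
Solid circle: I = πd⁴/64  ⇒  d = (64I/π)^(1/4) = (64×6.226×10^5/π)^(1/4) = 59.7 mm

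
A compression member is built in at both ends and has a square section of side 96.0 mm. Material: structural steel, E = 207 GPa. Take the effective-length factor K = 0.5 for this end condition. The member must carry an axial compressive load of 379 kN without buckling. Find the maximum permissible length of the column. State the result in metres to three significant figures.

I = a⁴/12 = 96.0⁴/12 = 7.078×10^6 mm⁴
I = 7.078×10^-6 m⁴
At the buckling limit P_cr = P = 3.790×10^5 N
From P_cr = π²EI/(K·L)²:  L = (1/K)·√(π²EI/P_cr) = (1/0.5)·√(π²×2.07×10^11×7.078×10^-6/3.790×10^5)
L = 12.4 m

L_max ≈ 12.4 m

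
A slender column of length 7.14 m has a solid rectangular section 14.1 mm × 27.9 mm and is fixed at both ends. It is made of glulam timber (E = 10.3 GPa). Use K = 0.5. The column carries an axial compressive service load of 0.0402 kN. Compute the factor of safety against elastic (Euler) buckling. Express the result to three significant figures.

n ≈ 1.29

Buckling occurs about the weak axis: I_min = h·b³/12 with b = 14.1 mm (the shorter side).
I_min = 27.9×14.1³/12 = 6.517×10^3 mm⁴
I = 6.517×10^3 mm⁴ = 6.517×10^-9 m⁴
Effective length L_e = K·L = 0.5 × 7.14 = 3.570 m
P_cr = π²EI / L_e² = π² × 10.3×10⁹ × 6.517×10^-9 / 3.570² = 51.99 N
Factor of safety n = P_cr / P = 0.051985 / 0.0402 = 1.29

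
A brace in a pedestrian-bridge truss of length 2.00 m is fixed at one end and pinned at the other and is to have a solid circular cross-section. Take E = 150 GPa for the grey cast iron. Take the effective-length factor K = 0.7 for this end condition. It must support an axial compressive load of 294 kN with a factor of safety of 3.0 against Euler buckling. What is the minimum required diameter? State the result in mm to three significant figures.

d ≈ 69.8 mm

Required P_cr = n·P = 3.0 × 294 = 882.0 kN
L_e = K·L = 0.7 × 2.00 = 1.400 m
Required I = P_cr·L_e²/(π²E) = 8.820×10^5 × 1.400² / (π² × 1.50×10^11) = 1.168×10^-6 m⁴
I_req = 1.168×10^6 mm⁴
Solid circle: I = πd⁴/64  ⇒  d = (64I/π)^(1/4) = (64×1.168×10^6/π)^(1/4) = 69.8 mm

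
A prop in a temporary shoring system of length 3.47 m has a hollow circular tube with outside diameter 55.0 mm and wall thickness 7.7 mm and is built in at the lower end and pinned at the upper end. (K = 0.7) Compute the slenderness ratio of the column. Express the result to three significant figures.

Inner diameter d_i = 55.0 − 2×7.7 = 39.60 mm
I = π(d_o⁴ − d_i⁴)/64 = π(55.0⁴ − 39.60⁴)/64 = 3.285×10^5 mm⁴
A = 1.144×10^3 mm²;  r_min = √(I/A) = √(3.285×10^5/1.144×10^3) = 16.94 mm
L_e = K·L = 0.7 × 3.47 m = 2.429 m = 2429.0 mm
λ = L_e / r_min = 2429.0 / 16.94 = 143

λ ≈ 143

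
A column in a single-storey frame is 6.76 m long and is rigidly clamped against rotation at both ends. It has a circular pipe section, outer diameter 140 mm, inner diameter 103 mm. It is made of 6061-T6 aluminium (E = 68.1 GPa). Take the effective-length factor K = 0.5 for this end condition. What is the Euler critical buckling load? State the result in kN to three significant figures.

P_cr ≈ 784 kN

d_o = 140 mm, d_i = 103 mm
I = π(d_o⁴ − d_i⁴)/64 = π(140⁴ − 103.0⁴)/64 = 1.333×10^7 mm⁴
I = 1.333×10^7 mm⁴ = 1.333×10^-5 m⁴
Effective length L_e = K·L = 0.5 × 6.76 = 3.380 m
P_cr = π²EI / L_e² = π² × 68.1×10⁹ × 1.333×10^-5 / 3.380² = 7.844×10^5 N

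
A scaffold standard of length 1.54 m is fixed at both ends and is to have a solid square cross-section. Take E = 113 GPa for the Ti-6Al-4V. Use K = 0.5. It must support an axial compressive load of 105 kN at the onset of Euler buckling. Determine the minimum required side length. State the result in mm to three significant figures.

L_e = K·L = 0.5 × 1.54 = 0.7700 m
Required I = P_cr·L_e²/(π²E) = 1.050×10^5 × 0.7700² / (π² × 1.13×10^11) = 5.582×10^-8 m⁴
I_req = 5.582×10^4 mm⁴
Solid square: I = a⁴/12  ⇒  a = (12I)^(1/4) = (12×5.582×10^4)^(1/4) = 28.6 mm

a ≈ 28.6 mm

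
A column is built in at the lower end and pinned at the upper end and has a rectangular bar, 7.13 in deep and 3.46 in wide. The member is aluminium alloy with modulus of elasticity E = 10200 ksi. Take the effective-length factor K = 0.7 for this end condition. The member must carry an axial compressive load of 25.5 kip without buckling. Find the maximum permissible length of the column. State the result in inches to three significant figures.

Buckling occurs about the weak axis: I_min = h·b³/12 with b = 3.46 in (the shorter side).
I_min = 7.13×3.46³/12 = 24.61 in⁴
At the buckling limit P_cr = P = 2.550×10^4 lb
From P_cr = π²EI/(K·L)²:  L = (1/K)·√(π²EI/P_cr) = (1/0.7)·√(π²×1.02×10^7×24.61/2.550×10^4)
L = 445 in

L_max ≈ 445 in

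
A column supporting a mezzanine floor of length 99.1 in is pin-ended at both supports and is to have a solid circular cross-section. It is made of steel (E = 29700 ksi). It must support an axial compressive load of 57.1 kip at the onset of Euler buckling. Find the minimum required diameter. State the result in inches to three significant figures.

d ≈ 2.50 in

L_e = K·L = 1 × 99.1 = 99.10 in
Required I = P_cr·L_e²/(π²E) = 5.710×10^4 × 99.10² / (π² × 2.97×10^7) = 1.913 in⁴
Solid circle: I = πd⁴/64  ⇒  d = (64I/π)^(1/4) = (64×1.913/π)^(1/4) = 2.50 in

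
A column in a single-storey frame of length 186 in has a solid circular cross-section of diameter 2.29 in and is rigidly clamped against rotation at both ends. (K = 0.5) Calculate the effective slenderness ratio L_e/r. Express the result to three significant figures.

λ ≈ 162

For a solid circle r = d/4 = 2.29/4 = 0.5725 in
L_e = K·L = 0.5 × 186 = 93.00 in
λ = L_e / r_min = 93.000 / 0.5725 = 162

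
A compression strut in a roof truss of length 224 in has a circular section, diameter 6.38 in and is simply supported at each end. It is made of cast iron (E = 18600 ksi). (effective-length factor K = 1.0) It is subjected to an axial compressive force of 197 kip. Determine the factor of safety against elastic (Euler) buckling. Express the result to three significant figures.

n ≈ 1.51

I = πd⁴/64 = π×6.38⁴/64 = 81.33 in⁴
Effective length L_e = K·L = 1 × 224 = 224.0 in
P_cr = π²EI / L_e² = π² × 18600×10³ × 81.33 / 224.0² = 2.976×10^5 lb
Factor of safety n = P_cr / P = 297.56 / 197 = 1.51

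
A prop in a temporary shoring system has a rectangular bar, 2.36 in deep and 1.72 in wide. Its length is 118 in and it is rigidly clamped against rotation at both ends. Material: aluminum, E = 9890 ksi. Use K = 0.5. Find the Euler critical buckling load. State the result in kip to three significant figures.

Buckling occurs about the weak axis: I_min = h·b³/12 with b = 1.72 in (the shorter side).
I_min = 2.36×1.72³/12 = 1.001 in⁴
Effective length L_e = K·L = 0.5 × 118 = 59.00 in
P_cr = π²EI / L_e² = π² × 9890×10³ × 1.001 / 59.00² = 2.806×10^4 lb

P_cr ≈ 28.1 kip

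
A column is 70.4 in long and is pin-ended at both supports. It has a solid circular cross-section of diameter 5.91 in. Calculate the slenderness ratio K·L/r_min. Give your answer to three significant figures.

λ ≈ 47.6

I = πd⁴/64 = π×5.91⁴/64 = 59.89 in⁴
A = 27.43 in²;  r_min = √(I/A) = √(59.89/27.43) = 1.478 in
L_e = K·L = 1 × 70.4 = 70.40 in
λ = L_e / r_min = 70.400 / 1.478 = 47.6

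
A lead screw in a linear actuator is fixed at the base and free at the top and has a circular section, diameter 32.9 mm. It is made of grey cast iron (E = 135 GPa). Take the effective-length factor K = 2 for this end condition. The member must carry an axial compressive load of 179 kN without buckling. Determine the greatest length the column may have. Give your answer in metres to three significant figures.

L_max ≈ 0.327 m

I = πd⁴/64 = π×32.9⁴/64 = 5.751×10^4 mm⁴
I = 5.751×10^-8 m⁴
At the buckling limit P_cr = P = 1.790×10^5 N
From P_cr = π²EI/(K·L)²:  L = (1/K)·√(π²EI/P_cr) = (1/2)·√(π²×1.35×10^11×5.751×10^-8/1.790×10^5)
L = 0.327 m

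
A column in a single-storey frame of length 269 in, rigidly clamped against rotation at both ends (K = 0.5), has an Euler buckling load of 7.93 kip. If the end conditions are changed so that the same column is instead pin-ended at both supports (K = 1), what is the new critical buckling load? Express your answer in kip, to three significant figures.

P_cr ≈ 1.98 kip

P_cr ∝ 1/K², so P_cr,new = P_cr,old × (K_old/K_new)² = 7.93 × (0.5/1)²
= 7.93 × 0.2500 = 1.98 kip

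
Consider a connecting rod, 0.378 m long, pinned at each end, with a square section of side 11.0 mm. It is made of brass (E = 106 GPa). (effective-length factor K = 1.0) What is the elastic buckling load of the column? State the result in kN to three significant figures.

P_cr ≈ 8.93 kN

I = a⁴/12 = 11.0⁴/12 = 1.220×10^3 mm⁴
I = 1.220×10^3 mm⁴ = 1.220×10^-9 m⁴
Effective length L_e = K·L = 1 × 0.378 = 0.3780 m
P_cr = π²EI / L_e² = π² × 106×10⁹ × 1.220×10^-9 / 0.3780² = 8.933×10^3 N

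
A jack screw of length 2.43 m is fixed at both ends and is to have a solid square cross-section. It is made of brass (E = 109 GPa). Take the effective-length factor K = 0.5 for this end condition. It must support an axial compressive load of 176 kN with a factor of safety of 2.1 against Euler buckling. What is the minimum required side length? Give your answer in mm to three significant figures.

Required P_cr = n·P = 2.1 × 176 = 369.6 kN
L_e = K·L = 0.5 × 2.43 = 1.215 m
Required I = P_cr·L_e²/(π²E) = 3.696×10^5 × 1.215² / (π² × 1.09×10^11) = 5.072×10^-7 m⁴
I_req = 5.072×10^5 mm⁴
Solid square: I = a⁴/12  ⇒  a = (12I)^(1/4) = (12×5.072×10^5)^(1/4) = 49.7 mm

a ≈ 49.7 mm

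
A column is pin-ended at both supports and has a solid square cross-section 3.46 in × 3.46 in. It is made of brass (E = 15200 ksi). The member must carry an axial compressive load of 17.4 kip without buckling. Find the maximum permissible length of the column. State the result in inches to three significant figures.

L_max ≈ 321 in

I = a⁴/12 = 3.46⁴/12 = 11.94 in⁴
At the buckling limit P_cr = P = 1.740×10^4 lb
From P_cr = π²EI/(K·L)²:  L = (1/K)·√(π²EI/P_cr) = (1/1)·√(π²×1.52×10^7×11.94/1.740×10^4)
L = 321 in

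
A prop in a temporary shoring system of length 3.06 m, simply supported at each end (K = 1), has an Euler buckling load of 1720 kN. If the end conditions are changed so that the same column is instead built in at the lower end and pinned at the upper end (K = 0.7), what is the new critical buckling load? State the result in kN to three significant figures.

P_cr ≈ 3510 kN

P_cr ∝ 1/K², so P_cr,new = P_cr,old × (K_old/K_new)² = 1720 × (1/0.7)²
= 1720 × 2.041 = 3510 kN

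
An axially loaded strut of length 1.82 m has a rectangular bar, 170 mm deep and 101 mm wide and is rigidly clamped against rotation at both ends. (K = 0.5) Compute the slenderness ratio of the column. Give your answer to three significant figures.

λ ≈ 31.2

For a rectangle r_min = b/√12 = 101/√12 = 29.16 mm
L_e = K·L = 0.5 × 1.82 m = 0.9100 m = 910.00 mm
λ = L_e / r_min = 910.00 / 29.16 = 31.2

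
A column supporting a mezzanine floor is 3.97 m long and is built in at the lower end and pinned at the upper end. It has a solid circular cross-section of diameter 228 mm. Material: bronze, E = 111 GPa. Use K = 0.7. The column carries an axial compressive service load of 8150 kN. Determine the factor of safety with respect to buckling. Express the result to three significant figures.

n ≈ 2.31

I = πd⁴/64 = π×228⁴/64 = 1.327×10^8 mm⁴
I = 1.327×10^8 mm⁴ = 1.327×10^-4 m⁴
Effective length L_e = K·L = 0.7 × 3.97 = 2.779 m
P_cr = π²EI / L_e² = π² × 111×10⁹ × 1.327×10^-4 / 2.779² = 1.882×10^7 N
Factor of safety n = P_cr / P = 18817 / 8150 = 2.31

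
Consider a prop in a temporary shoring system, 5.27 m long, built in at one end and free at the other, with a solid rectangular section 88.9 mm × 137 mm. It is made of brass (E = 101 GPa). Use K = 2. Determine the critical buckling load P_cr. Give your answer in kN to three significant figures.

P_cr ≈ 72.0 kN

Buckling occurs about the weak axis: I_min = h·b³/12 with b = 88.9 mm (the shorter side).
I_min = 137×88.9³/12 = 8.021×10^6 mm⁴
I = 8.021×10^6 mm⁴ = 8.021×10^-6 m⁴
Effective length L_e = K·L = 2 × 5.27 = 10.54 m
P_cr = π²EI / L_e² = π² × 101×10⁹ × 8.021×10^-6 / 10.54² = 7.198×10^4 N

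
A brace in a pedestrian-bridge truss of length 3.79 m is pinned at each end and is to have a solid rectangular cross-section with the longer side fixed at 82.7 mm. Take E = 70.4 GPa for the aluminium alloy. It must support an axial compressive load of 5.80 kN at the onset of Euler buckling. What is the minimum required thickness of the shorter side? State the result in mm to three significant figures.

b ≈ 25.9 mm

L_e = K·L = 1 × 3.79 = 3.790 m
Required I = P_cr·L_e²/(π²E) = 5.800×10^3 × 3.790² / (π² × 7.04×10^10) = 1.199×10^-7 m⁴
I_req = 1.199×10^5 mm⁴
Rectangle, weak axis: I_min = h·b³/12 with h = 82.7 mm fixed  ⇒  b = (12I/h)^(1/3) = 25.9 mm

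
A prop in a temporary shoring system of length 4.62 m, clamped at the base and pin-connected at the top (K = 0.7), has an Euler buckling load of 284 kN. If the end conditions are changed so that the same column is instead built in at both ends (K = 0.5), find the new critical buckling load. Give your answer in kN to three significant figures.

P_cr ≈ 557 kN

P_cr ∝ 1/K², so P_cr,new = P_cr,old × (K_old/K_new)² = 284 × (0.7/0.5)²
= 284 × 1.960 = 557 kN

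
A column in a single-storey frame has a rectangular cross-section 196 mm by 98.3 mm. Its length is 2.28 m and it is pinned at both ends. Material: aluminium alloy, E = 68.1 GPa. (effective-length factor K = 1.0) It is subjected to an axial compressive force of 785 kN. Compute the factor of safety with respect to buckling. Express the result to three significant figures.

n ≈ 2.56

Buckling occurs about the weak axis: I_min = h·b³/12 with b = 98.3 mm (the shorter side).
I_min = 196×98.3³/12 = 1.551×10^7 mm⁴
I = 1.551×10^7 mm⁴ = 1.551×10^-5 m⁴
Effective length L_e = K·L = 1 × 2.28 = 2.280 m
P_cr = π²EI / L_e² = π² × 68.1×10⁹ × 1.551×10^-5 / 2.280² = 2.006×10^6 N
Factor of safety n = P_cr / P = 2005.9 / 785 = 2.56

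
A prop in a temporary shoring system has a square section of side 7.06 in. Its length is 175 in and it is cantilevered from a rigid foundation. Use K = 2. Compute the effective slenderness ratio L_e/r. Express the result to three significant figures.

For a square r = a/√12 = 7.06/√12 = 2.038 in
L_e = K·L = 2 × 175 = 350.0 in
λ = L_e / r_min = 350.00 / 2.038 = 172

λ ≈ 172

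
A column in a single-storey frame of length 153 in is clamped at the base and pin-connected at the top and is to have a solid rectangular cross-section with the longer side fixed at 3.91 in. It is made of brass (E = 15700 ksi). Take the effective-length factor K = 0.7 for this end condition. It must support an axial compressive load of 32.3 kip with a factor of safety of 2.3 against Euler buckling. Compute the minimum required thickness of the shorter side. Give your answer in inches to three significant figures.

b ≈ 2.57 in

Required P_cr = n·P = 2.3 × 32.3 = 74.29 kip
L_e = K·L = 0.7 × 153 = 107.1 in
Required I = P_cr·L_e²/(π²E) = 7.429×10^4 × 107.1² / (π² × 1.57×10^7) = 5.499 in⁴
Rectangle, weak axis: I_min = h·b³/12 with h = 3.91 in fixed  ⇒  b = (12I/h)^(1/3) = 2.57 in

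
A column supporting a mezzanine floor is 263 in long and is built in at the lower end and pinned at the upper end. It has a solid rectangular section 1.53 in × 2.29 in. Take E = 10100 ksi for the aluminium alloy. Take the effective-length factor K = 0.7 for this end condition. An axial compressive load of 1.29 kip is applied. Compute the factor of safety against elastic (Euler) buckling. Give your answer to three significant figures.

n ≈ 1.56

Buckling occurs about the weak axis: I_min = h·b³/12 with b = 1.53 in (the shorter side).
I_min = 2.29×1.53³/12 = 0.6835 in⁴
Effective length L_e = K·L = 0.7 × 263 = 184.1 in
P_cr = π²EI / L_e² = π² × 10100×10³ × 0.6835 / 184.1² = 2.010×10^3 lb
Factor of safety n = P_cr / P = 2.0102 / 1.29 = 1.56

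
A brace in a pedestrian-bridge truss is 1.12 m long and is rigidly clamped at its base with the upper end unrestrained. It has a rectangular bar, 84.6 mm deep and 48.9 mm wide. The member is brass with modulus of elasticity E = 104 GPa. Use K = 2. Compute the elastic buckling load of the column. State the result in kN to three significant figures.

P_cr ≈ 169 kN

Buckling occurs about the weak axis: I_min = h·b³/12 with b = 48.9 mm (the shorter side).
I_min = 84.6×48.9³/12 = 8.244×10^5 mm⁴
I = 8.244×10^5 mm⁴ = 8.244×10^-7 m⁴
Effective length L_e = K·L = 2 × 1.12 = 2.240 m
P_cr = π²EI / L_e² = π² × 104×10⁹ × 8.244×10^-7 / 2.240² = 1.686×10^5 N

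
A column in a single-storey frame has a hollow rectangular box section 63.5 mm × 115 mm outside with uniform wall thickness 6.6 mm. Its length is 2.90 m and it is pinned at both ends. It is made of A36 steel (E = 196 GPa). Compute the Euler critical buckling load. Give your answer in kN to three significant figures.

P_cr ≈ 316 kN

Inner dimensions: h_i = 115 − 2×6.6 = 101.8 mm, b_i = 63.5 − 2×6.6 = 50.30 mm
Weak-axis I_min = (h_o·b_o³ − h_i·b_i³)/12 with b_o = 63.5, b_i = 50.30 mm (shorter outer/inner sides).
I_min = (115×63.5³ − 101.8×50.30³)/12 = 1.374×10^6 mm⁴
I = 1.374×10^6 mm⁴ = 1.374×10^-6 m⁴
Effective length L_e = K·L = 1 × 2.90 = 2.900 m
P_cr = π²EI / L_e² = π² × 196×10⁹ × 1.374×10^-6 / 2.900² = 3.161×10^5 N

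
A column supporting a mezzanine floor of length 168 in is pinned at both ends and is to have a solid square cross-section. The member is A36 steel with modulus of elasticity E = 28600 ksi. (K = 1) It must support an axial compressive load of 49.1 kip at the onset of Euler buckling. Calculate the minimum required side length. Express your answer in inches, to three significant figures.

a ≈ 2.77 in

L_e = K·L = 1 × 168 = 168.0 in
Required I = P_cr·L_e²/(π²E) = 4.910×10^4 × 168.0² / (π² × 2.86×10^7) = 4.909 in⁴
Solid square: I = a⁴/12  ⇒  a = (12I)^(1/4) = (12×4.909)^(1/4) = 2.77 in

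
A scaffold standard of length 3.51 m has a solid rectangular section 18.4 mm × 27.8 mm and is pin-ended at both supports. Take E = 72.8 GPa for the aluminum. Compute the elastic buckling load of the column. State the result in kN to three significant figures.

Buckling occurs about the weak axis: I_min = h·b³/12 with b = 18.4 mm (the shorter side).
I_min = 27.8×18.4³/12 = 1.443×10^4 mm⁴
I = 1.443×10^4 mm⁴ = 1.443×10^-8 m⁴
Effective length L_e = K·L = 1 × 3.51 = 3.510 m
P_cr = π²EI / L_e² = π² × 72.8×10⁹ × 1.443×10^-8 / 3.510² = 841.7 N

P_cr ≈ 0.842 kN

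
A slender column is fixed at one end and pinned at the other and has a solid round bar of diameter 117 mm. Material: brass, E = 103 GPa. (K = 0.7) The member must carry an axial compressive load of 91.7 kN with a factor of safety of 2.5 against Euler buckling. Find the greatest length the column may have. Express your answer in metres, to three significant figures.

I = πd⁴/64 = π×117⁴/64 = 9.198×10^6 mm⁴
I = 9.198×10^-6 m⁴
Required critical load P_cr = n·P = 2.5 × 91.7 = 229.2 kN = 2.292×10^5 N
From P_cr = π²EI/(K·L)²:  L = (1/K)·√(π²EI/P_cr) = (1/0.7)·√(π²×1.03×10^11×9.198×10^-6/2.292×10^5)
L = 9.12 m

L_max ≈ 9.12 m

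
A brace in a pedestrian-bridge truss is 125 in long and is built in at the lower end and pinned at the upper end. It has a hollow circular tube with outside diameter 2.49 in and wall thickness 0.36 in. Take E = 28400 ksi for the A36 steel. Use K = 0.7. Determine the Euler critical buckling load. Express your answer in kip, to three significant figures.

P_cr ≈ 51.4 kip

Inner diameter d_i = 2.49 − 2×0.36 = 1.770 in
I = π(d_o⁴ − d_i⁴)/64 = π(2.49⁴ − 1.770⁴)/64 = 1.405 in⁴
Effective length L_e = K·L = 0.7 × 125 = 87.50 in
P_cr = π²EI / L_e² = π² × 28400×10³ × 1.405 / 87.50² = 5.144×10^4 lb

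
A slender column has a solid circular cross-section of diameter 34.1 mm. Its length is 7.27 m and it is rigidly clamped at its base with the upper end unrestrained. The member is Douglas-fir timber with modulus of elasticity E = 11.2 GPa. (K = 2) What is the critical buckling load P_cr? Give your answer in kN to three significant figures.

P_cr ≈ 0.0347 kN

I = πd⁴/64 = π×34.1⁴/64 = 6.637×10^4 mm⁴
I = 6.637×10^4 mm⁴ = 6.637×10^-8 m⁴
Effective length L_e = K·L = 2 × 7.27 = 14.54 m
P_cr = π²EI / L_e² = π² × 11.2×10⁹ × 6.637×10^-8 / 14.54² = 34.70 N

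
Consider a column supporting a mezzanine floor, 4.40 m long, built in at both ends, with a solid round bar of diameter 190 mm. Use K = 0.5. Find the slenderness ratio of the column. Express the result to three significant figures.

λ ≈ 46.3

I = πd⁴/64 = π×190⁴/64 = 6.397×10^7 mm⁴
A = 2.835×10^4 mm²;  r_min = √(I/A) = √(6.397×10^7/2.835×10^4) = 47.50 mm
L_e = K·L = 0.5 × 4.40 m = 2.200 m = 2200.0 mm
λ = L_e / r_min = 2200.0 / 47.50 = 46.3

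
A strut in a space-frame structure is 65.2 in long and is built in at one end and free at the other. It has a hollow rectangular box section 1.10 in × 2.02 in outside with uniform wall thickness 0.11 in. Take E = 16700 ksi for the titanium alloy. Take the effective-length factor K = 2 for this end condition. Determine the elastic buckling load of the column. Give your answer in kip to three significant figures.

Inner dimensions: h_i = 2.02 − 2×0.11 = 1.800 in, b_i = 1.10 − 2×0.11 = 0.8800 in
Weak-axis I_min = (h_o·b_o³ − h_i·b_i³)/12 with b_o = 1.10, b_i = 0.8800 in (shorter outer/inner sides).
I_min = (2.02×1.10³ − 1.800×0.8800³)/12 = 0.1218 in⁴
Effective length L_e = K·L = 2 × 65.2 = 130.4 in
P_cr = π²EI / L_e² = π² × 16700×10³ × 0.1218 / 130.4² = 1.181×10^3 lb

P_cr ≈ 1.18 kip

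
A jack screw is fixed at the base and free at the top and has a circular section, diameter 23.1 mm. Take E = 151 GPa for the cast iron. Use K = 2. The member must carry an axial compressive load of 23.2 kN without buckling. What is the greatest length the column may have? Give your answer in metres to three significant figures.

I = πd⁴/64 = π×23.1⁴/64 = 1.398×10^4 mm⁴
I = 1.398×10^-8 m⁴
At the buckling limit P_cr = P = 2.320×10^4 N
From P_cr = π²EI/(K·L)²:  L = (1/K)·√(π²EI/P_cr) = (1/2)·√(π²×1.51×10^11×1.398×10^-8/2.320×10^4)
L = 0.474 m

L_max ≈ 0.474 m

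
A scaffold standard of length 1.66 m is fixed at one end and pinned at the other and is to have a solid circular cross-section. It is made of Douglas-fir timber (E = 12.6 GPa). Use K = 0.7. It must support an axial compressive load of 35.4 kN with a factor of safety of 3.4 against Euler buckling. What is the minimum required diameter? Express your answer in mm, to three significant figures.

d ≈ 71.8 mm

Required P_cr = n·P = 3.4 × 35.4 = 120.4 kN
L_e = K·L = 0.7 × 1.66 = 1.162 m
Required I = P_cr·L_e²/(π²E) = 1.204×10^5 × 1.162² / (π² × 1.26×10^10) = 1.307×10^-6 m⁴
I_req = 1.307×10^6 mm⁴
Solid circle: I = πd⁴/64  ⇒  d = (64I/π)^(1/4) = (64×1.307×10^6/π)^(1/4) = 71.8 mm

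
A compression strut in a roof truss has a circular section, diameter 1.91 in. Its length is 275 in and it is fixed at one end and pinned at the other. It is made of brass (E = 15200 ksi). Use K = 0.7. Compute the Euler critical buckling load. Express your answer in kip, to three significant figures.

I = πd⁴/64 = π×1.91⁴/64 = 0.6533 in⁴
Effective length L_e = K·L = 0.7 × 275 = 192.5 in
P_cr = π²EI / L_e² = π² × 15200×10³ × 0.6533 / 192.5² = 2.645×10^3 lb

P_cr ≈ 2.64 kip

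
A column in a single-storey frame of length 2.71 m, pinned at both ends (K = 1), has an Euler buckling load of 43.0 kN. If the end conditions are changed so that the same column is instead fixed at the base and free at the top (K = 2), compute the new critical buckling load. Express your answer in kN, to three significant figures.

P_cr ∝ 1/K², so P_cr,new = P_cr,old × (K_old/K_new)² = 43.0 × (1/2)²
= 43.0 × 0.2500 = 10.8 kN

P_cr ≈ 10.8 kN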